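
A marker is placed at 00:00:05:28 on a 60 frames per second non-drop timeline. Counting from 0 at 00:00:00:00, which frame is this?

Total seconds to the label: (0 × 3600 + 0 × 60 + 5) = 5.
Frame index = 5 × 60 + 28 = 328.

328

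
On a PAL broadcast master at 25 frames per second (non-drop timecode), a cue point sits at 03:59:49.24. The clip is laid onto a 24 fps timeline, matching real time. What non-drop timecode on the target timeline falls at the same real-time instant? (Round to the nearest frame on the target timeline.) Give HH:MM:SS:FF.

03:59:49:23

Source frame index: (3×3600 + 59×60 + 49) × 25 + 24 = 359749.
Real time: 359749 / (25) = 359749/25 s.
Target frame: (359749/25) × (24) = 8633976/25 ≈ 345359.040 → 345359.
At 24 labels/s: frame 345359 → 03:59:49:23.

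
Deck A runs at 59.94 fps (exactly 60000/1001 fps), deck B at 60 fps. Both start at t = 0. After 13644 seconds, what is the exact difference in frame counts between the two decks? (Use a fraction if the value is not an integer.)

A emits 60000/1001 × 13644 = 818640000/1001 frames; B emits 60 × 13644 = 818640.
Difference = 818640/1001 frames (≈ 817.8222); B is ahead of A.

818640/1001 frames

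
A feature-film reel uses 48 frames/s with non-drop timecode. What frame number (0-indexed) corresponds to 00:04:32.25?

frame 13081

Total seconds to the label: (0 × 3600 + 4 × 60 + 32) = 272.
Frame index = 272 × 48 + 25 = 13081.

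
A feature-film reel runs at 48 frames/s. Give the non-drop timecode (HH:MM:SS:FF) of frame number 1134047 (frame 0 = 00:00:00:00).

1134047 ÷ 48 = 23625 full seconds, remainder 47 frames.
23625 s = 6 h 33 min 45 s.
Timecode: 06:33:45:47.

06:33:45:47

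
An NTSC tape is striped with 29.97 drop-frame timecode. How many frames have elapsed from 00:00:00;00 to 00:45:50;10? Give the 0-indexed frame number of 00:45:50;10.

As if non-drop at 30 labels/s: (0 × 3600 + 45 × 60 + 50) × 30 + 10 = 82510.
Minute boundaries passed: 45; those not divisible by 10: 45 − 4 = 41; dropped labels = 2 × 41 = 82.
Actual frame index = 82510 − 82 = 82428.

82428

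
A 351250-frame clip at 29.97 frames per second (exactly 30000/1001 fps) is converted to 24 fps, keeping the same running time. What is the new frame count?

Target frames = source frames × (target rate / source rate) = 351250 × (24)/(30000/1001) = 351250 × 1001/1250 = 281281.

281281 frames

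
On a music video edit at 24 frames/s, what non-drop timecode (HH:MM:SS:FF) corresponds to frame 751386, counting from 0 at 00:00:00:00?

751386 ÷ 24 = 31307 full seconds, remainder 18 frames.
31307 s = 8 h 41 min 47 s.
Timecode: 08:41:47:18.

08:41:47:18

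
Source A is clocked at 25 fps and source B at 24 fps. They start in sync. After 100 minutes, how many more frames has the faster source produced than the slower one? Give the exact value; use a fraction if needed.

6000 frames

100 min = 6000 s.
A emits 25 × 6000 = 150000 frames; B emits 24 × 6000 = 144000.
Difference = 6000 frames; B is behind A.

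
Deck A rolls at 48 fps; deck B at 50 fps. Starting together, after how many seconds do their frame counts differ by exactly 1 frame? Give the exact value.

0.5 seconds

The gap grows by |50 − 48| = 2 frames per second.
Time for a 1-frame gap: 1 ÷ (2) = 0.5 s.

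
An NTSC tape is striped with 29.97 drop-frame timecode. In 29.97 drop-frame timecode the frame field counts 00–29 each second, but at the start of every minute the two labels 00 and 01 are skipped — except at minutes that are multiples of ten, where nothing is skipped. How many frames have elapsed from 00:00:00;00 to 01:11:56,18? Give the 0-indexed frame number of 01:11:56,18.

As if non-drop at 30 labels/s: (1 × 3600 + 11 × 60 + 56) × 30 + 18 = 129498.
Minute boundaries passed: 71; those not divisible by 10: 71 − 7 = 64; dropped labels = 2 × 64 = 128.
Actual frame index = 129498 − 128 = 129370.

129370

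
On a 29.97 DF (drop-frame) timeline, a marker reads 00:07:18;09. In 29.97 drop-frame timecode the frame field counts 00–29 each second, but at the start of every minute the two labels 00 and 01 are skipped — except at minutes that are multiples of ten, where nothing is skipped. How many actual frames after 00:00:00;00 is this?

13135

As if non-drop at 30 labels/s: (0 × 3600 + 7 × 60 + 18) × 30 + 9 = 13149.
Minute boundaries passed: 7; those not divisible by 10: 7 − 0 = 7; dropped labels = 2 × 7 = 14.
Actual frame index = 13149 − 14 = 13135.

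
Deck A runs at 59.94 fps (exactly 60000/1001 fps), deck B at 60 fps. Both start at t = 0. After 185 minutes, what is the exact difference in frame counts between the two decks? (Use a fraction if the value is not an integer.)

185 min = 11100 s.
A emits 60000/1001 × 11100 = 666000000/1001 frames; B emits 60 × 11100 = 666000.
Difference = 666000/1001 frames (≈ 665.3347); B is ahead of A.

666000/1001 frames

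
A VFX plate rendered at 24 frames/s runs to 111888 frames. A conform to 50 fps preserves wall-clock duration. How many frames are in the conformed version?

233100 frames

Frames at target rate = 111888 × (50) / (24) = 233100.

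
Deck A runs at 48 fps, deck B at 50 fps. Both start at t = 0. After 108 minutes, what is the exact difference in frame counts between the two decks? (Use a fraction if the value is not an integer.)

108 min = 6480 s.
A emits 48 × 6480 = 311040 frames; B emits 50 × 6480 = 324000.
Difference = 12960 frames; B is ahead of A.

12960 frames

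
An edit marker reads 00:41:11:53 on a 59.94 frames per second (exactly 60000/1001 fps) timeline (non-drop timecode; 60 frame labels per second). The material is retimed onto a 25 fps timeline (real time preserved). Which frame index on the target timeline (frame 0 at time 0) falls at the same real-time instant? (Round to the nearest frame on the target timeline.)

frame 61859

Source frame index: (0×3600 + 41×60 + 11) × 60 + 53 = 148313.
Real time: 148313 / (60000/1001) = 148461313/60000 s.
Target frame: (148461313/60000) × (25) = 148461313/2400 ≈ 61858.880 → 61859.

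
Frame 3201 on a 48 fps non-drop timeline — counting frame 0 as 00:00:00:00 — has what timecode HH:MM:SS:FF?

3201 ÷ 48 = 66 full seconds, remainder 33 frames.
66 s = 0 h 1 min 6 s.
Timecode: 00:01:06:33.

00:01:06:33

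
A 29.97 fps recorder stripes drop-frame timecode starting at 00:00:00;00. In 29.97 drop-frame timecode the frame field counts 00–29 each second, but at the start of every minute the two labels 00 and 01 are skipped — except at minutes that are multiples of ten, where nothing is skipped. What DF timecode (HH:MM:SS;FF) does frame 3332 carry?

Ten DF minutes hold 17982 frames, so frame 3332 lies in block 0 (frames 0–17981) with 3332 frames into that block.
The block's first minute is 1800 frames and the rest 1798 each; 3332 frames reaches minute 1, so 0 × 18 + 1 × 2 = 2 labels have been skipped so far.
Adding those back, label number 3332 + 2 = 3334 at 30 labels/s is 111 s + 4 f = 0 h 1 min 51 s frame 4, i.e. 00:01:51;04.

00:01:51;04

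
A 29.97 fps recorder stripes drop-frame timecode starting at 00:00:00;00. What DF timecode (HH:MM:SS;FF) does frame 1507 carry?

Ten DF minutes hold 17982 frames, so frame 1507 lies in block 0 (frames 0–17981) with 1507 frames into that block.
The block's first minute is 1800 frames and the rest 1798 each; 1507 frames reaches minute 0, so 0 × 18 + 0 × 2 = 0 labels have been skipped so far.
Adding those back, label number 1507 + 0 = 1507 at 30 labels/s is 50 s + 7 f = 0 h 0 min 50 s frame 7, i.e. 00:00:50;07.

00:00:50;07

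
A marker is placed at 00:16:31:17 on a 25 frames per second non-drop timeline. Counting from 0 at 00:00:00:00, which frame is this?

Total seconds to the label: (0 × 3600 + 16 × 60 + 31) = 991.
Frame index = 991 × 25 + 17 = 24792.

24792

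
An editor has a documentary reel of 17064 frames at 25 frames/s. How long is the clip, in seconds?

Running time = 17064 / (25) = 682.56 s.

682.56 seconds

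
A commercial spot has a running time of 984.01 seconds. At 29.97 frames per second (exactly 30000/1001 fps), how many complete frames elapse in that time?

Frames = 984.01 × 30000/1001 = 29520300/1001 ≈ 29490.8092.
Complete frames: 29490.

29490 frames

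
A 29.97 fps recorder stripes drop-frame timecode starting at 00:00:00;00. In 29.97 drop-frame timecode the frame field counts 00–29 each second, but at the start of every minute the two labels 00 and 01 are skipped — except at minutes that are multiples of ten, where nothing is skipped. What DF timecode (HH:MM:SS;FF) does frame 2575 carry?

00:01:25;27

Each 10-minute DF block holds 10 × 60 × 30 − 9 × 2 = 17982 frames. 2575 ÷ 17982 → 0 full blocks, remainder 2575.
Within the partial block the first minute is 1800 frames and each further minute 1798, so 1 further minute boundary passed. Total skipped labels = 18 × 0 + 2 × 1 = 2.
Non-drop label index = 2575 + 2 = 2577; at 30 labels/s that is 00:01:25:27, i.e. DF 00:01:25;27.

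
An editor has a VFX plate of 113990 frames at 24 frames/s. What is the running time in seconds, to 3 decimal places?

Running time = 113990 × 1/24 = 56995/12 s ≈ 4749.583 s.

4749.583 seconds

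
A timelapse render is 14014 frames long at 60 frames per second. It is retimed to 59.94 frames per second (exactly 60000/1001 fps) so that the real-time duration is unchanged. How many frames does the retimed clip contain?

Target frames = source frames × (target rate / source rate) = 14014 × (60000/1001)/(60) = 14014 × 1000/1001 = 14000.

14000 frames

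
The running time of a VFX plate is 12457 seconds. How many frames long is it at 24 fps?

298968 frames

Frames = 12457 × 24 = 298968.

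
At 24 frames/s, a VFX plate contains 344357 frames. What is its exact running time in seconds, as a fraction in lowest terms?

344357/24 seconds

Running time = 344357 ÷ (24) = 344357 × 1/24 = 344357/24 s.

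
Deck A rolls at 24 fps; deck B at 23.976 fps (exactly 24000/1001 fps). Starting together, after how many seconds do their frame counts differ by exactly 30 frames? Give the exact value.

The gap grows by |24000/1001 − 24| = 24/1001 frames per second.
Time for a 30-frame gap: 30 ÷ (24/1001) = 1251.25 s.

1251.25 seconds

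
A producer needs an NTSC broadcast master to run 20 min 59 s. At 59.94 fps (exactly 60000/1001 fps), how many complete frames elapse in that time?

75464 frames

20 min 59 s = 1259 s.
Frames = 1259 × 60000/1001 = 75540000/1001 ≈ 75464.5355.
Complete frames: 75464.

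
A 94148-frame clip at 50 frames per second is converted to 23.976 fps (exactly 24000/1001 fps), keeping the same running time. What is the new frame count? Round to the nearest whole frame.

45146 frames

Frames at target rate = 94148 × (24000/1001) / (50) = 45191040/1001 ≈ 45145.894.
Nearest whole frame: 45146.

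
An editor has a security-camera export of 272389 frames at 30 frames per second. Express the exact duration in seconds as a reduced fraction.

272389/30 seconds

Running time = 272389 ÷ (30) = 272389 × 1/30 = 272389/30 s.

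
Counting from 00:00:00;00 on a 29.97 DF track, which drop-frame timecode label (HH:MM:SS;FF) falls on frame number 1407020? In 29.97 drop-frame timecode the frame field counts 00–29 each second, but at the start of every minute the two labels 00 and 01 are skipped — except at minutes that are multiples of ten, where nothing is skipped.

13:02:27;18

Ten DF minutes hold 17982 frames, so frame 1407020 lies in block 78 (frames 1402596–1420577) with 4424 frames into that block.
The block's first minute is 1800 frames and the rest 1798 each; 4424 frames reaches minute 2, so 78 × 18 + 2 × 2 = 1408 labels have been skipped so far.
Adding those back, label number 1407020 + 1408 = 1408428 at 30 labels/s is 46947 s + 18 f = 13 h 2 min 27 s frame 18, i.e. 13:02:27;18.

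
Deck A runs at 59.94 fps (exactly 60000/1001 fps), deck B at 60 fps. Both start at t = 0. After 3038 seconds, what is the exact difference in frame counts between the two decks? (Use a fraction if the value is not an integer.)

26040/143 frames

A emits 60000/1001 × 3038 = 26040000/143 frames; B emits 60 × 3038 = 182280.
Difference = 26040/143 frames (≈ 182.0979); B is ahead of A.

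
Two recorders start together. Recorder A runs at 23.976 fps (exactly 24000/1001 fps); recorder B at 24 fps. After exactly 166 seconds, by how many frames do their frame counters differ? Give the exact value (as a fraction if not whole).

3984/1001 frames

A emits 24000/1001 × 166 = 3984000/1001 frames; B emits 24 × 166 = 3984.
Difference = 3984/1001 frames (≈ 3.9800); B is ahead of A.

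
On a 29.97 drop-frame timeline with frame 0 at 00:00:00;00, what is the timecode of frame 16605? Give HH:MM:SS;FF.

00:09:14;03

Each 10-minute DF block holds 10 × 60 × 30 − 9 × 2 = 17982 frames. 16605 ÷ 17982 → 0 full blocks, remainder 16605.
Within the partial block the first minute is 1800 frames and each further minute 1798, so 9 further minute boundaries passed. Total skipped labels = 18 × 0 + 2 × 9 = 18.
Non-drop label index = 16605 + 18 = 16623; at 30 labels/s that is 00:09:14:03, i.e. DF 00:09:14;03.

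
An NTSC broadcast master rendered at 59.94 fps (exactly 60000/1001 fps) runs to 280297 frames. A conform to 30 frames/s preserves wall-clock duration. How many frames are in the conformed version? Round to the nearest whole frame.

Frames at target rate = 280297 × (30) / (60000/1001) = 280577297/2000 ≈ 140288.649.
Nearest whole frame: 140289.

140289 frames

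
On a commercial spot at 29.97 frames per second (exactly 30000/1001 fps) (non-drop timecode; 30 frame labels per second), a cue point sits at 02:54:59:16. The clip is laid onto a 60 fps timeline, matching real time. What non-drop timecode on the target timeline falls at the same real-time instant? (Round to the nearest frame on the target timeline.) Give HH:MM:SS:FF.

02:55:10:02

Source frame index: (2×3600 + 54×60 + 59) × 30 + 16 = 314986.
Real time: 314986 / (30000/1001) = 157650493/15000 s.
Target frame: (157650493/15000) × (60) = 157650493/250 ≈ 630601.972 → 630602.
At 60 labels/s: frame 630602 → 02:55:10:02.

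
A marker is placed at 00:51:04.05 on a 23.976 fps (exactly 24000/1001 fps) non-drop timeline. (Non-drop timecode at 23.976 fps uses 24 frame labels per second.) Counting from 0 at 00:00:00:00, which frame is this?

Total seconds to the label: (0 × 3600 + 51 × 60 + 4) = 3064.
Frame index = 3064 × 24 + 5 = 73541.

73541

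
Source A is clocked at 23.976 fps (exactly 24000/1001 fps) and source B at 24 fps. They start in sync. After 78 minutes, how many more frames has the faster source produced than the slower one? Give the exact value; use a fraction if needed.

78 min = 4680 s.
A emits 24000/1001 × 4680 = 8640000/77 frames; B emits 24 × 4680 = 112320.
Difference = 8640/77 frames (≈ 112.2078); B is ahead of A.

8640/77 frames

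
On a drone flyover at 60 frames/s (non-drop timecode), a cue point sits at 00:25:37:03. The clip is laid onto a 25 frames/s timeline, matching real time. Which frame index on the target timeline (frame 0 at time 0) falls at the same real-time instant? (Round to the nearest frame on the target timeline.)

Source frame index: (0×3600 + 25×60 + 37) × 60 + 3 = 92223.
Real time: 92223 / (60) = 30741/20 s.
Target frame: (30741/20) × (25) = 153705/4 ≈ 38426.250 → 38426.

frame 38426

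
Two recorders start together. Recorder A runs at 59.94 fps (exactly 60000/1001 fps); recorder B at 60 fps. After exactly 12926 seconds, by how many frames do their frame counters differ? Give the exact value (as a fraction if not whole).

775560/1001 frames

A emits 60000/1001 × 12926 = 775560000/1001 frames; B emits 60 × 12926 = 775560.
Difference = 775560/1001 frames (≈ 774.7852); B is ahead of A.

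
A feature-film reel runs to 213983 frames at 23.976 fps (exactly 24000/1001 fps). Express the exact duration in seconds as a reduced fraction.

214196983/24000 seconds

Running time = 213983 ÷ (24000/1001) = 213983 × 1001/24000 = 214196983/24000 s.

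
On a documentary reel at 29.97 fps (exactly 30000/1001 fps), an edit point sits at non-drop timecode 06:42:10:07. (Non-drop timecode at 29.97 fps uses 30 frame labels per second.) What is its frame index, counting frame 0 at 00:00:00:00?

723907

Total seconds to the label: (6 × 3600 + 42 × 60 + 10) = 24130.
Frame index = 24130 × 30 + 7 = 723907.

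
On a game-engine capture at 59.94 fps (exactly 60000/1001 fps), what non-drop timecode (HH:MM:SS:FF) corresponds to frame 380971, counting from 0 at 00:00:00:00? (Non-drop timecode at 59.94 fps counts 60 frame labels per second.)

01:45:49:31

380971 ÷ 60 = 6349 full seconds, remainder 31 frames.
6349 s = 1 h 45 min 49 s.
Timecode: 01:45:49:31.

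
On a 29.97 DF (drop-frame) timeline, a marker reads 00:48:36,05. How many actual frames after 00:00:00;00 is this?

As if non-drop at 30 labels/s: (0 × 3600 + 48 × 60 + 36) × 30 + 5 = 87485.
Minute boundaries passed: 48; those not divisible by 10: 48 − 4 = 44; dropped labels = 2 × 44 = 88.
Actual frame index = 87485 − 88 = 87397.

87397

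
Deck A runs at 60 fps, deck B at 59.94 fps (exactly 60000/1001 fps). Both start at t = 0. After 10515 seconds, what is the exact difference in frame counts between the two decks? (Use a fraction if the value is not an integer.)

630900/1001 frames

A emits 60 × 10515 = 630900 frames; B emits 60000/1001 × 10515 = 630900000/1001.
Difference = 630900/1001 frames (≈ 630.2697); B is behind A.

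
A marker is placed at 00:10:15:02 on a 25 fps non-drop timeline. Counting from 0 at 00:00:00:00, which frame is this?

Total seconds to the label: (0 × 3600 + 10 × 60 + 15) = 615.
Frame index = 615 × 25 + 2 = 15377.

frame 15377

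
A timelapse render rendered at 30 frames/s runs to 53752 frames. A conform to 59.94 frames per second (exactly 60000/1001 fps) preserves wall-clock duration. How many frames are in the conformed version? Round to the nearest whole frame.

Frames at target rate = 53752 × (60000/1001) / (30) = 107504000/1001 ≈ 107396.603.
Nearest whole frame: 107397.

107397 frames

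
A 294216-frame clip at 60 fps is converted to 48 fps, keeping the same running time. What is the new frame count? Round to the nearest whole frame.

Frames at target rate = 294216 × (48) / (60) = 1176864/5 ≈ 235372.800.
Nearest whole frame: 235373.

235373 frames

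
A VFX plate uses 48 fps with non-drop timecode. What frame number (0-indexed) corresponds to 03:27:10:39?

Total seconds to the label: (3 × 3600 + 27 × 60 + 10) = 12430.
Frame index = 12430 × 48 + 39 = 596679.

596679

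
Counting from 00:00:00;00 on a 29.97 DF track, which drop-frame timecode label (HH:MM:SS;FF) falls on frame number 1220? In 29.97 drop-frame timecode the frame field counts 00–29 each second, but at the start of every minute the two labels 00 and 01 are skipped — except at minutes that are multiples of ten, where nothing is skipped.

00:00:40;20

Each 10-minute DF block holds 10 × 60 × 30 − 9 × 2 = 17982 frames. 1220 ÷ 17982 → 0 full blocks, remainder 1220.
Within the partial block the first minute is 1800 frames and each further minute 1798, so 0 further minute boundaries passed. Total skipped labels = 18 × 0 + 2 × 0 = 0.
Non-drop label index = 1220 + 0 = 1220; at 30 labels/s that is 00:00:40:20, i.e. DF 00:00:40;20.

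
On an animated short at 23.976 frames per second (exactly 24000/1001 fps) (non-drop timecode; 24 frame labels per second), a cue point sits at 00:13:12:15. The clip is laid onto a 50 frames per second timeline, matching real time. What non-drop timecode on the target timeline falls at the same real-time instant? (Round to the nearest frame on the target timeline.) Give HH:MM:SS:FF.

Source frame index: (0×3600 + 13×60 + 12) × 24 + 15 = 19023.
Real time: 19023 / (24000/1001) = 6347341/8000 s.
Target frame: (6347341/8000) × (50) = 6347341/160 ≈ 39670.881 → 39671.
At 50 labels/s: frame 39671 → 00:13:13:21.

00:13:13:21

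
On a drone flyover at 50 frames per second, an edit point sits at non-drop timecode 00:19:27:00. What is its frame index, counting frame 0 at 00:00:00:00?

Total seconds to the label: (0 × 3600 + 19 × 60 + 27) = 1167.
Frame index = 1167 × 50 + 0 = 58350.

58350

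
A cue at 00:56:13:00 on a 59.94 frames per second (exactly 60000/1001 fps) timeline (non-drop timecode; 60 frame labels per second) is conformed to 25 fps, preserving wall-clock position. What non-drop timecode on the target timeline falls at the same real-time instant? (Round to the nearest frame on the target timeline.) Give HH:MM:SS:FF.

Source frame index: (0×3600 + 56×60 + 13) × 60 + 0 = 202380.
Real time: 202380 / (60000/1001) = 3376373/1000 s.
Target frame: (3376373/1000) × (25) = 3376373/40 ≈ 84409.325 → 84409.
At 25 labels/s: frame 84409 → 00:56:16:09.

00:56:16:09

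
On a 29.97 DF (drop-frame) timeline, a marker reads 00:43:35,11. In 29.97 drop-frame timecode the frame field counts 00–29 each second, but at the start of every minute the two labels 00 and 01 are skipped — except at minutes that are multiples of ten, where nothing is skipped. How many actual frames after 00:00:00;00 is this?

Complete 10-minute blocks: 4, each 17982 frames → 71928.
Remaining 3 whole minutes in the current block: 1800 + 2 × 1798 = 5396 frames.
Within the current minute: 35 × 30 + 11 − 2 = 1059 (labels ;00/;01 skipped at this minute). Total = 71928 + 5396 + 1059 = 78383.

78383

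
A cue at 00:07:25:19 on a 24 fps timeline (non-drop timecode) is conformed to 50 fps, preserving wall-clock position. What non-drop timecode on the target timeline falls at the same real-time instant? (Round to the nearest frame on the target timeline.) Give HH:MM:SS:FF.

00:07:25:40

Source frame index: (0×3600 + 7×60 + 25) × 24 + 19 = 10699.
Real time: 10699 / (24) = 10699/24 s.
Target frame: (10699/24) × (50) = 267475/12 ≈ 22289.583 → 22290.
At 50 labels/s: frame 22290 → 00:07:25:40.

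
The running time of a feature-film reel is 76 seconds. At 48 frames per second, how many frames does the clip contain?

3648 frames

Frames = 76 × 48 = 3648.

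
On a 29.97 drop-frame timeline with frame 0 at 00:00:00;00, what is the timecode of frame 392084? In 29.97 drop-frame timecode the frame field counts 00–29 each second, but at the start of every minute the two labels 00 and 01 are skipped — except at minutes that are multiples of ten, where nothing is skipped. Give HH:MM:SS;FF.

03:38:02;18

Ten DF minutes hold 17982 frames, so frame 392084 lies in block 21 (frames 377622–395603) with 14462 frames into that block.
The block's first minute is 1800 frames and the rest 1798 each; 14462 frames reaches minute 8, so 21 × 18 + 8 × 2 = 394 labels have been skipped so far.
Adding those back, label number 392084 + 394 = 392478 at 30 labels/s is 13082 s + 18 f = 3 h 38 min 2 s frame 18, i.e. 03:38:02;18.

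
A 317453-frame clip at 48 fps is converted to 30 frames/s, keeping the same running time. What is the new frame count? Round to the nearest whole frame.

198408 frames

Frames at target rate = 317453 × (30) / (48) = 1587265/8 ≈ 198408.125.
Nearest whole frame: 198408.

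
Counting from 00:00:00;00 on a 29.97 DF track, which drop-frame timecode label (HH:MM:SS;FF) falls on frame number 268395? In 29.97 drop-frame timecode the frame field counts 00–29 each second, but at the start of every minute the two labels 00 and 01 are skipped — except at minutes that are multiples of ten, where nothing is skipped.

Ten DF minutes hold 17982 frames, so frame 268395 lies in block 14 (frames 251748–269729) with 16647 frames into that block.
The block's first minute is 1800 frames and the rest 1798 each; 16647 frames reaches minute 9, so 14 × 18 + 9 × 2 = 270 labels have been skipped so far.
Adding those back, label number 268395 + 270 = 268665 at 30 labels/s is 8955 s + 15 f = 2 h 29 min 15 s frame 15, i.e. 02:29:15;15.

02:29:15;15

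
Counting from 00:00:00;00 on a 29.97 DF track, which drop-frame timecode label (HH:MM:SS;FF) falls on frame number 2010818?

18:38:14;12

Each 10-minute DF block holds 10 × 60 × 30 − 9 × 2 = 17982 frames. 2010818 ÷ 17982 → 111 full blocks, remainder 14816.
Within the partial block the first minute is 1800 frames and each further minute 1798, so 8 further minute boundaries passed. Total skipped labels = 18 × 111 + 2 × 8 = 2014.
Non-drop label index = 2010818 + 2014 = 2012832; at 30 labels/s that is 18:38:14:12, i.e. DF 18:38:14;12.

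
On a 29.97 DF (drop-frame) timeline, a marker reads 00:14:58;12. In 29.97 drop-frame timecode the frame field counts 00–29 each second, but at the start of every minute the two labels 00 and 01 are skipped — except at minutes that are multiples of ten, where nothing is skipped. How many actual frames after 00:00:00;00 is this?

As if non-drop at 30 labels/s: (0 × 3600 + 14 × 60 + 58) × 30 + 12 = 26952.
Minute boundaries passed: 14; those not divisible by 10: 14 − 1 = 13; dropped labels = 2 × 13 = 26.
Actual frame index = 26952 − 26 = 26926.

26926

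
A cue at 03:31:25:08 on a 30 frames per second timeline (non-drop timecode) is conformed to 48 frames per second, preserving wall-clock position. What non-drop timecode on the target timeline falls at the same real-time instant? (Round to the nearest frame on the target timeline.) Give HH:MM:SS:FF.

Source frame index: (3×3600 + 31×60 + 25) × 30 + 8 = 380558.
Real time: 380558 / (30) = 190279/15 s.
Target frame: (190279/15) × (48) = 3044464/5 ≈ 608892.800 → 608893.
At 48 labels/s: frame 608893 → 03:31:25:13.

03:31:25:13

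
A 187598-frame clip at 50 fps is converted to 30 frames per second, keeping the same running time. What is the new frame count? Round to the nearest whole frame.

112559 frames

Frames at target rate = 187598 × (30) / (50) = 562794/5 ≈ 112558.800.
Nearest whole frame: 112559.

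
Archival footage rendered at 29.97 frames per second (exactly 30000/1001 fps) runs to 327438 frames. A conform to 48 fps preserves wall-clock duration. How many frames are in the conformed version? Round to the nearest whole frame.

524425 frames

Frames at target rate = 327438 × (48) / (30000/1001) = 327765438/625 ≈ 524424.701.
Nearest whole frame: 524425.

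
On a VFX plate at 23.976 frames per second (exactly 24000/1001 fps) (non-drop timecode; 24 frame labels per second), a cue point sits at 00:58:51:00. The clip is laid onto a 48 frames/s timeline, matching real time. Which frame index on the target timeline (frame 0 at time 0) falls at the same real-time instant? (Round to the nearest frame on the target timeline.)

Source frame index: (0×3600 + 58×60 + 51) × 24 + 0 = 84744.
Real time: 84744 / (24000/1001) = 3534531/1000 s.
Target frame: (3534531/1000) × (48) = 21207186/125 ≈ 169657.488 → 169657.

frame 169657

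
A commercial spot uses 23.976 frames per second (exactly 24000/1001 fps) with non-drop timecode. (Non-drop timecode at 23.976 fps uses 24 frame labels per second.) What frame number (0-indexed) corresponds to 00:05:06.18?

frame 7362

Total seconds to the label: (0 × 3600 + 5 × 60 + 6) = 306.
Frame index = 306 × 24 + 18 = 7362.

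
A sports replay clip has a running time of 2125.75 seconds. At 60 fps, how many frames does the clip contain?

Frames = 2125.75 × 60 = 127545.

127545 frames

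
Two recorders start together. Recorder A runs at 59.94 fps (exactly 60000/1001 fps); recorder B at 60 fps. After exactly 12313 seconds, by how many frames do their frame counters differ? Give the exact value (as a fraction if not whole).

105540/143 frames

A emits 60000/1001 × 12313 = 105540000/143 frames; B emits 60 × 12313 = 738780.
Difference = 105540/143 frames (≈ 738.0420); B is ahead of A.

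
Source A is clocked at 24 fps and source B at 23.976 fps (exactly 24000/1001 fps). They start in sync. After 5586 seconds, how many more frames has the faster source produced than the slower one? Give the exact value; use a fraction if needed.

A emits 24 × 5586 = 134064 frames; B emits 24000/1001 × 5586 = 19152000/143.
Difference = 19152/143 frames (≈ 133.9301); B is behind A.

19152/143 frames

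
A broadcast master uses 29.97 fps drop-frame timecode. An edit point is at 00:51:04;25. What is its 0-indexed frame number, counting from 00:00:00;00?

Complete 10-minute blocks: 5, each 17982 frames → 89910.
Remaining 1 whole minute in the current block: 1800 + 0 × 1798 = 1800 frames.
Within the current minute: 4 × 30 + 25 − 2 = 143 (labels ;00/;01 skipped at this minute). Total = 89910 + 1800 + 143 = 91853.

91853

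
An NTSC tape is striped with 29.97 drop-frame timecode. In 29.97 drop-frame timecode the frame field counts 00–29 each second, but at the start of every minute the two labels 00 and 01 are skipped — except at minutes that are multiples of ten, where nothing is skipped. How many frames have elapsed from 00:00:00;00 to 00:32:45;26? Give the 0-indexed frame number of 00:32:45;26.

Complete 10-minute blocks: 3, each 17982 frames → 53946.
Remaining 2 whole minutes in the current block: 1800 + 1 × 1798 = 3598 frames.
Within the current minute: 45 × 30 + 26 − 2 = 1374 (labels ;00/;01 skipped at this minute). Total = 53946 + 3598 + 1374 = 58918.

58918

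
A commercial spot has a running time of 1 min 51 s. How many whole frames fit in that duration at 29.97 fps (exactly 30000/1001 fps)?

1 min 51 s = 111 s.
Frames = 111 × 30000/1001 = 3330000/1001 ≈ 3326.6733.
Complete frames: 3326.

3326 frames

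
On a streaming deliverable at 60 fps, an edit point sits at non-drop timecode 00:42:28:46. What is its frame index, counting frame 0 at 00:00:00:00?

frame 152926

Total seconds to the label: (0 × 3600 + 42 × 60 + 28) = 2548.
Frame index = 2548 × 60 + 46 = 152926.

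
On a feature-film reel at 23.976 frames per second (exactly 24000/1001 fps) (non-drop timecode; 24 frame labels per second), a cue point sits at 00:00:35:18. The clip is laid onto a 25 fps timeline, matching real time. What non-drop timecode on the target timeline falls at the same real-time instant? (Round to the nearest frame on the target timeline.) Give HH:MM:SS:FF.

00:00:35:20

Source frame index: (0×3600 + 0×60 + 35) × 24 + 18 = 858.
Real time: 858 / (24000/1001) = 143143/4000 s.
Target frame: (143143/4000) × (25) = 143143/160 ≈ 894.644 → 895.
At 25 labels/s: frame 895 → 00:00:35:20.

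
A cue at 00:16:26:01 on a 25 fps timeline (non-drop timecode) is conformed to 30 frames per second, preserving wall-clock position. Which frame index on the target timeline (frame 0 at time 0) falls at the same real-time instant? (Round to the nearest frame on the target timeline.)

frame 29581

Source frame index: (0×3600 + 16×60 + 26) × 25 + 1 = 24651.
Real time: 24651 / (25) = 24651/25 s.
Target frame: (24651/25) × (30) = 147906/5 ≈ 29581.200 → 29581.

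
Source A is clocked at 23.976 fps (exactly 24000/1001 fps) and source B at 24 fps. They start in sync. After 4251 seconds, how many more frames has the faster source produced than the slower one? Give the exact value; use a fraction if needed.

7848/77 frames

A emits 24000/1001 × 4251 = 7848000/77 frames; B emits 24 × 4251 = 102024.
Difference = 7848/77 frames (≈ 101.9221); B is ahead of A.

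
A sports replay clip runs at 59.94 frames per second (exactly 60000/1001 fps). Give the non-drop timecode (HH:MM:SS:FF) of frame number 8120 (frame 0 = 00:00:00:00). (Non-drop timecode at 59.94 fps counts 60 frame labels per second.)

00:02:15:20

8120 ÷ 60 = 135 full seconds, remainder 20 frames.
135 s = 0 h 2 min 15 s.
Timecode: 00:02:15:20.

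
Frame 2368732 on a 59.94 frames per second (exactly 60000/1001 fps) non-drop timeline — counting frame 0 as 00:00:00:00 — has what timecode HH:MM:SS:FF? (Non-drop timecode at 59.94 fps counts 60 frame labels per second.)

10:57:58:52

2368732 ÷ 60 = 39478 full seconds, remainder 52 frames.
39478 s = 10 h 57 min 58 s.
Timecode: 10:57:58:52.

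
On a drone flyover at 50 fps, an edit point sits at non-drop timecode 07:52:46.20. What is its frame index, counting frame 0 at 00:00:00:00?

1418320

Total seconds to the label: (7 × 3600 + 52 × 60 + 46) = 28366.
Frame index = 28366 × 50 + 20 = 1418320.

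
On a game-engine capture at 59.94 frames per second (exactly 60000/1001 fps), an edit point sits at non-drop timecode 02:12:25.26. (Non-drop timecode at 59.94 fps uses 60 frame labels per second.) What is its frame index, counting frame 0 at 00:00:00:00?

Total seconds to the label: (2 × 3600 + 12 × 60 + 25) = 7945.
Frame index = 7945 × 60 + 26 = 476726.

476726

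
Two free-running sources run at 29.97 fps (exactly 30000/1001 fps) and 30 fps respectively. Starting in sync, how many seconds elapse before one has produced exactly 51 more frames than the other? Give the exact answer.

The gap grows by |30 − 30000/1001| = 30/1001 frames per second.
Time for a 51-frame gap: 51 ÷ (30/1001) = 1701.7 s.

1701.7 seconds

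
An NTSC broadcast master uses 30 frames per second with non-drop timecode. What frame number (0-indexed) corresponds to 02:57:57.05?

Total seconds to the label: (2 × 3600 + 57 × 60 + 57) = 10677.
Frame index = 10677 × 30 + 5 = 320315.

320315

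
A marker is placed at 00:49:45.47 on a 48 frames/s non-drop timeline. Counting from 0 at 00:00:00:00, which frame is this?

Total seconds to the label: (0 × 3600 + 49 × 60 + 45) = 2985.
Frame index = 2985 × 48 + 47 = 143327.

frame 143327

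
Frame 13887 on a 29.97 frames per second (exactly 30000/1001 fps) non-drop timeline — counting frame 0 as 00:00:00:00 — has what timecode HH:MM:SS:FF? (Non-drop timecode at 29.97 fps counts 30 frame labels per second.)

13887 ÷ 30 = 462 full seconds, remainder 27 frames.
462 s = 0 h 7 min 42 s.
Timecode: 00:07:42:27.

00:07:42:27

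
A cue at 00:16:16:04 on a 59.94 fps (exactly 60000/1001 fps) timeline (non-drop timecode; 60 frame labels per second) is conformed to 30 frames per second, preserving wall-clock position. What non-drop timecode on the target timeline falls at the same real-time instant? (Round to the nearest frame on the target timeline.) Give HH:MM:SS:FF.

Source frame index: (0×3600 + 16×60 + 16) × 60 + 4 = 58564.
Real time: 58564 / (60000/1001) = 14655641/15000 s.
Target frame: (14655641/15000) × (30) = 14655641/500 ≈ 29311.282 → 29311.
At 30 labels/s: frame 29311 → 00:16:17:01.

00:16:17:01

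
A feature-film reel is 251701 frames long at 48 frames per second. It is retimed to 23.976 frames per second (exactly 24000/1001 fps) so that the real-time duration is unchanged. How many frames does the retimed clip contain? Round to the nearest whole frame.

Frames at target rate = 251701 × (24000/1001) / (48) = 125850500/1001 ≈ 125724.775.
Nearest whole frame: 125725.

125725 frames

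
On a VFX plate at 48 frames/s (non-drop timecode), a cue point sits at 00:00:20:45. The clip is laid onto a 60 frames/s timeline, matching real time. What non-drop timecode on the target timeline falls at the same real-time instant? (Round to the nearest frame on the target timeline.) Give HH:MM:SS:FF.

00:00:20:56

Source frame index: (0×3600 + 0×60 + 20) × 48 + 45 = 1005.
Real time: 1005 / (48) = 335/16 s.
Target frame: (335/16) × (60) = 5025/4 ≈ 1256.250 → 1256.
At 60 labels/s: frame 1256 → 00:00:20:56.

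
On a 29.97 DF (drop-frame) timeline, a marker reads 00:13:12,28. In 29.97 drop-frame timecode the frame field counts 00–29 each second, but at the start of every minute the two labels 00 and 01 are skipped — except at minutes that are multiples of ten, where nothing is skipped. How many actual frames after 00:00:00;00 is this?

Complete 10-minute blocks: 1, each 17982 frames → 17982.
Remaining 3 whole minutes in the current block: 1800 + 2 × 1798 = 5396 frames.
Within the current minute: 12 × 30 + 28 − 2 = 386 (labels ;00/;01 skipped at this minute). Total = 17982 + 5396 + 386 = 23764.

23764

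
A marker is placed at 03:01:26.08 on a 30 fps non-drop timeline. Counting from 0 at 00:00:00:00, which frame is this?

Total seconds to the label: (3 × 3600 + 1 × 60 + 26) = 10886.
Frame index = 10886 × 30 + 8 = 326588.

frame 326588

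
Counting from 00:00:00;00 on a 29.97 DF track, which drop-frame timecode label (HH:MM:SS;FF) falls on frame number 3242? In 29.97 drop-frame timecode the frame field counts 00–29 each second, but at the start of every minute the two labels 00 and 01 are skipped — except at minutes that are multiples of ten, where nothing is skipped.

00:01:48;04

Each 10-minute DF block holds 10 × 60 × 30 − 9 × 2 = 17982 frames. 3242 ÷ 17982 → 0 full blocks, remainder 3242.
Within the partial block the first minute is 1800 frames and each further minute 1798, so 1 further minute boundary passed. Total skipped labels = 18 × 0 + 2 × 1 = 2.
Non-drop label index = 3242 + 2 = 3244; at 30 labels/s that is 00:01:48:04, i.e. DF 00:01:48;04.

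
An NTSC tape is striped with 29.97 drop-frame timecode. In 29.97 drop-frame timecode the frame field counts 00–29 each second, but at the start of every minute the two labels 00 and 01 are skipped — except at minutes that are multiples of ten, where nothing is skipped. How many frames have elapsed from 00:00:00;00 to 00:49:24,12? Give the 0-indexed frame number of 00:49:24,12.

88842

Complete 10-minute blocks: 4, each 17982 frames → 71928.
Remaining 9 whole minutes in the current block: 1800 + 8 × 1798 = 16184 frames.
Within the current minute: 24 × 30 + 12 − 2 = 730 (labels ;00/;01 skipped at this minute). Total = 71928 + 16184 + 730 = 88842.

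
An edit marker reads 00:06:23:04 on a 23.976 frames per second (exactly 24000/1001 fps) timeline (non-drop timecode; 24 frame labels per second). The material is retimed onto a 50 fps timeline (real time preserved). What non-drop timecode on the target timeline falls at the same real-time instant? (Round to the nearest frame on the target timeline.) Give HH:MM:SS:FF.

00:06:23:27

Source frame index: (0×3600 + 6×60 + 23) × 24 + 4 = 9196.
Real time: 9196 / (24000/1001) = 2301299/6000 s.
Target frame: (2301299/6000) × (50) = 2301299/120 ≈ 19177.492 → 19177.
At 50 labels/s: frame 19177 → 00:06:23:27.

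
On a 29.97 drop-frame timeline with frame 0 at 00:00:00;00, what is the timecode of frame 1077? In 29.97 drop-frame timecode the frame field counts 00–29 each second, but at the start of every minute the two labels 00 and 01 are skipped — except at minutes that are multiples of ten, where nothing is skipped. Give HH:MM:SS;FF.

00:00:35;27

Each 10-minute DF block holds 10 × 60 × 30 − 9 × 2 = 17982 frames. 1077 ÷ 17982 → 0 full blocks, remainder 1077.
Within the partial block the first minute is 1800 frames and each further minute 1798, so 0 further minute boundaries passed. Total skipped labels = 18 × 0 + 2 × 0 = 0.
Non-drop label index = 1077 + 0 = 1077; at 30 labels/s that is 00:00:35:27, i.e. DF 00:00:35;27.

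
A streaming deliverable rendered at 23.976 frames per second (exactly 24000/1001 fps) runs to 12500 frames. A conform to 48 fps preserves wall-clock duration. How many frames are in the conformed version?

25025 frames

Target frames = source frames × (target rate / source rate) = 12500 × (48)/(24000/1001) = 12500 × 1001/500 = 25025.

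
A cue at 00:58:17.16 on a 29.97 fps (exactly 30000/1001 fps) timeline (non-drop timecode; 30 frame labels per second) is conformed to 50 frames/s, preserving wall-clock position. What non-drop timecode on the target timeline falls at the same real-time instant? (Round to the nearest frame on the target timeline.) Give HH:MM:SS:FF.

00:58:21:02

Source frame index: (0×3600 + 58×60 + 17) × 30 + 16 = 104926.
Real time: 104926 / (30000/1001) = 52515463/15000 s.
Target frame: (52515463/15000) × (50) = 52515463/300 ≈ 175051.543 → 175052.
At 50 labels/s: frame 175052 → 00:58:21:02.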